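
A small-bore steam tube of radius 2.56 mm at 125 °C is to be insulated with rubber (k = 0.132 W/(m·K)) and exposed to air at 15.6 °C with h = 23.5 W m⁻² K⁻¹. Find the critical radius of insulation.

r_cr = 0.562 cm

For a cylinder, r_cr = k_ins/h = 0.132/23.5 = 0.00562 m = 0.562 cm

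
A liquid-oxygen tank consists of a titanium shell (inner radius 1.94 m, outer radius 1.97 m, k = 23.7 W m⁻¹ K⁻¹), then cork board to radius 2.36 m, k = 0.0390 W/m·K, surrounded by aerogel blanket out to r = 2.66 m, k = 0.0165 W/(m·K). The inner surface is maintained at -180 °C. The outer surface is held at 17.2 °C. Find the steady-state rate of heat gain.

Resistance network (inner→outer):
  R_titanium = (1/1.94 − 1/1.97)/(4πk) = 0.007850/(4π·23.7) = 2.636×10^-5 K/W
  R_cork board = (1/1.97 − 1/2.36)/(4πk) = 0.08389/(4π·0.0390) = 0.1712 K/W
  R_aerogel blanket = (1/2.36 − 1/2.66)/(4πk) = 0.04779/(4π·0.0165) = 0.2305 K/W
ΣR = 2.636×10^-5 + 0.1712 + 0.2305 = 0.4017 K/W
Q = ΔT/ΣR = (-180 °C − 17.2 °C)/0.4017 = -491 W
(Negative Q ⇒ heat flows inward; heat gain = 491 W.)

Q = 491 W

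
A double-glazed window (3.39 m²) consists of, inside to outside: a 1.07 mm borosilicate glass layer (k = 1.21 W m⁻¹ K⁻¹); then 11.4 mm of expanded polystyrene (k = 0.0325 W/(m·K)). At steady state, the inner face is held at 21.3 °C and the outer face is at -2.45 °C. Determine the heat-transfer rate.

Q = 229 W

Treat each layer as a resistance in series:
  R_borosilicate glass = L/(kA) = 0.00107/(1.21·3.39) = 2.609×10^-4 K/W
  R_expanded polystyrene = L/(kA) = 0.0114/(0.0325·3.39) = 0.1035 K/W
ΣR = 2.609×10^-4 + 0.1035 = 0.1038 K/W
Q = ΔT/ΣR = (21.3 °C − -2.45 °C)/0.1038 = 229 W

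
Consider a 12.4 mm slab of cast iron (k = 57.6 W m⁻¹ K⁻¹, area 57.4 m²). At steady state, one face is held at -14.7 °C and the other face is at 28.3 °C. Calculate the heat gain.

Q = kA·ΔT/L = 57.6 × 57.4 × |-14.7 °C − 28.3 °C| / 0.0124 = 1.15×10^7 W

Q = 11500 kW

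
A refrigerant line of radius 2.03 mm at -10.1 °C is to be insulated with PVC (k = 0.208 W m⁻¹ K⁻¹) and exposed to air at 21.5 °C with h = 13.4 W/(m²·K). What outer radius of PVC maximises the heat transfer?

r_cr = 1.55 cm

For a cylinder, r_cr = k_ins/h = 0.208/13.4 = 0.0155 m = 1.55 cm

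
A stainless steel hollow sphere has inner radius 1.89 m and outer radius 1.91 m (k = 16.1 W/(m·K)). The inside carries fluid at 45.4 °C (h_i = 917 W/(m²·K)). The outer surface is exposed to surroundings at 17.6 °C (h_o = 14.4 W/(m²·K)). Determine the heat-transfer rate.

Q = 17.7 kW

Series thermal resistances, inner to outer:
  R_conv,in = 1/(4πr²h) = 1/(4π·1.89²·917) = 2.429×10^-5 K/W
  R_stainless steel = (1/1.89 − 1/1.91)/(4πk) = 0.005540/(4π·16.1) = 2.738×10^-5 K/W
  R_conv,out = 1/(4πr²h) = 1/(4π·1.91²·14.4) = 0.001515 K/W
ΣR = 2.429×10^-5 + 2.738×10^-5 + 0.001515 = 0.001567 K/W
Q = ΔT/ΣR = (45.4 °C − 17.6 °C)/0.001567 = 17700 W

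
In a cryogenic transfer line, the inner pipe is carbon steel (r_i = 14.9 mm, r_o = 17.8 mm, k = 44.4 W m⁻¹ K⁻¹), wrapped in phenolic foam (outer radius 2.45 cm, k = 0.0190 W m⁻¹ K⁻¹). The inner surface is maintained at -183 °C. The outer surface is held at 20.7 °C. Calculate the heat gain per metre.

Q' = 76.1 W/m

Resistance network (inner→outer):
  R'_carbon steel = ln(0.0178/0.0149)/(2πk) = 0.1778/(2π·44.4) = 6.375×10^-4 m·K/W
  R'_phenolic foam = ln(0.0245/0.0178)/(2πk) = 0.3195/(2π·0.0190) = 2.676 m·K/W
ΣR = 6.375×10^-4 + 2.676 = 2.677 m·K/W
Q' = ΔT/ΣR = (-183 °C − 20.7 °C)/2.677 = -76.1 W/m
(Negative Q' ⇒ heat flows inward; heat gain = 76.1 W/m.)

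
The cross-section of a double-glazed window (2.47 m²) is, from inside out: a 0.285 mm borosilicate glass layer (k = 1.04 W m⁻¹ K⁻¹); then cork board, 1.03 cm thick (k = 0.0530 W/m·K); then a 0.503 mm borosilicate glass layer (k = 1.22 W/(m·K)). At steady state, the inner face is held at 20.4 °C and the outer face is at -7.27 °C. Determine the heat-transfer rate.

Treat each layer as a resistance in series:
  R_borosilicate glass = L/(kA) = 2.85×10^-4/(1.04·2.47) = 1.109×10^-4 K/W
  R_cork board = L/(kA) = 0.0103/(0.0530·2.47) = 0.07868 K/W
  R_borosilicate glass = L/(kA) = 5.03×10^-4/(1.22·2.47) = 1.669×10^-4 K/W
ΣR = 1.109×10^-4 + 0.07868 + 1.669×10^-4 = 0.07896 K/W
Q = ΔT/ΣR = (20.4 °C − -7.27 °C)/0.07896 = 350 W

Q = 350 W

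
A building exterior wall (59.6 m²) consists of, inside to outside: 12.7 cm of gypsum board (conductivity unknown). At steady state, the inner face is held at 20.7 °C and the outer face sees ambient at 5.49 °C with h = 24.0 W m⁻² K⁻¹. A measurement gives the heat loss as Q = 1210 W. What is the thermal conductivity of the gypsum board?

k = 0.180 W/m·K

ΣR = ΔT/Q = |20.7 − 5.49|/1210 = 0.01257 K/W
Known resistances:
  R_conv,out = 1/(hA) = 1/(24.0·59.6) = 6.991×10^-4 K/W
R_gypsum board = ΣR − ΣR_known = 0.01257 − 6.991×10^-4 = 0.01187 K/W
L/(kA) = 0.01187 ⇒ k = 0.127/(0.01187·59.6) = 0.180 W/m·K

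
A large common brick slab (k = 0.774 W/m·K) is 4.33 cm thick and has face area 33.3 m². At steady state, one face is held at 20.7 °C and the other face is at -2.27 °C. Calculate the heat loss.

Q = kA·ΔT/L = 0.774 × 33.3 × |20.7 °C − -2.27 °C| / 0.0433 = 13700 W

Q = 13.7 kW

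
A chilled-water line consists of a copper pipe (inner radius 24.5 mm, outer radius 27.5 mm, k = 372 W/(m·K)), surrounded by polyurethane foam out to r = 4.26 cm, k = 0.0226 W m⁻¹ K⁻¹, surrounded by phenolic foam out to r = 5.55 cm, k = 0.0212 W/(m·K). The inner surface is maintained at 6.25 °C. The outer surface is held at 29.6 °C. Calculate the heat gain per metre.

Series thermal resistances, inner to outer:
  R'_copper = ln(0.0275/0.0245)/(2πk) = 0.1155/(2π·372) = 4.942×10^-5 m·K/W
  R'_polyurethane foam = ln(0.0426/0.0275)/(2πk) = 0.4377/(2π·0.0226) = 3.082 m·K/W
  R'_phenolic foam = ln(0.0555/0.0426)/(2πk) = 0.2645/(2π·0.0212) = 1.986 m·K/W
ΣR = 4.942×10^-5 + 3.082 + 1.986 = 5.068 m·K/W
Q' = ΔT/ΣR = (6.25 °C − 29.6 °C)/5.068 = -4.61 W/m
(Negative Q' ⇒ heat flows inward; heat gain = 4.61 W/m.)

Q' = 4.61 W/m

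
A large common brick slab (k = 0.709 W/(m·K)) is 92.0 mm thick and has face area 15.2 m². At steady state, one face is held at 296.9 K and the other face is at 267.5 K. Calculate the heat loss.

Q = kA·ΔT/L = 0.709 × 15.2 × |296.9 K − 267.5 K| / 0.0920 = 3440 W

Q = 3440 W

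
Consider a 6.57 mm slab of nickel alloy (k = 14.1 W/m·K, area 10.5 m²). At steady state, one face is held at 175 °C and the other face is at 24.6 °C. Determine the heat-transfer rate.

Q = 3390 kW

Q = kA·ΔT/L = 14.1 × 10.5 × |175 °C − 24.6 °C| / 0.00657 = 3.39×10^6 W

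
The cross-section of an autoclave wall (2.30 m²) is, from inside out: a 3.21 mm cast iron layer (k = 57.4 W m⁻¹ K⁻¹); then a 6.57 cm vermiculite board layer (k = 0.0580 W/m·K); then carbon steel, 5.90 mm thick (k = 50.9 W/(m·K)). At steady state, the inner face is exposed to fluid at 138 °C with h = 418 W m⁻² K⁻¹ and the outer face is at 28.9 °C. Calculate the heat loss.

Q = 221 W

Treat each layer as a resistance in series:
  R_conv,in = 1/(hA) = 1/(418·2.30) = 0.001040 K/W
  R_cast iron = L/(kA) = 0.00321/(57.4·2.30) = 2.431×10^-5 K/W
  R_vermiculite board = L/(kA) = 0.0657/(0.0580·2.30) = 0.4925 K/W
  R_carbon steel = L/(kA) = 0.00590/(50.9·2.30) = 5.040×10^-5 K/W
ΣR = 0.001040 + 2.431×10^-5 + 0.4925 + 5.040×10^-5 = 0.4936 K/W
Q = ΔT/ΣR = (138 °C − 28.9 °C)/0.4936 = 221 W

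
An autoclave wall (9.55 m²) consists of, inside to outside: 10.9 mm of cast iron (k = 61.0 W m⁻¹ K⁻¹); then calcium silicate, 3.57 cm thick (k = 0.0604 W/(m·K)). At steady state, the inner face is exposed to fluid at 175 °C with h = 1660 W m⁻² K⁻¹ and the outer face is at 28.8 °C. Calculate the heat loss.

Treat each layer as a resistance in series:
  R_conv,in = 1/(hA) = 1/(1660·9.55) = 6.308×10^-5 K/W
  R_cast iron = L/(kA) = 0.0109/(61.0·9.55) = 1.871×10^-5 K/W
  R_calcium silicate = L/(kA) = 0.0357/(0.0604·9.55) = 0.06189 K/W
ΣR = 6.308×10^-5 + 1.871×10^-5 + 0.06189 = 0.06197 K/W
Q = ΔT/ΣR = (175 °C − 28.8 °C)/0.06197 = 2360 W

Q = 2.36 kW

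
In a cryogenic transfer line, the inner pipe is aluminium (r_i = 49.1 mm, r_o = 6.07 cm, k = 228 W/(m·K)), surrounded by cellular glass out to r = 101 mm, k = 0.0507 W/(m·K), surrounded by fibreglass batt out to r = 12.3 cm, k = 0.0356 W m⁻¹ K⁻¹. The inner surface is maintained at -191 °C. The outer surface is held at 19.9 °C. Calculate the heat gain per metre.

Treat each layer as a resistance in series:
  R'_aluminium = ln(0.0607/0.0491)/(2πk) = 0.2121/(2π·228) = 1.480×10^-4 m·K/W
  R'_cellular glass = ln(0.101/0.0607)/(2πk) = 0.5092/(2π·0.0507) = 1.598 m·K/W
  R'_fibreglass batt = ln(0.123/0.101)/(2πk) = 0.1971/(2π·0.0356) = 0.8810 m·K/W
ΣR = 1.480×10^-4 + 1.598 + 0.8810 = 2.479 m·K/W
Q' = ΔT/ΣR = (-191 °C − 19.9 °C)/2.479 = -85.1 W/m
(Negative Q' ⇒ heat flows inward; heat gain = 85.1 W/m.)

Q' = 85.1 W/m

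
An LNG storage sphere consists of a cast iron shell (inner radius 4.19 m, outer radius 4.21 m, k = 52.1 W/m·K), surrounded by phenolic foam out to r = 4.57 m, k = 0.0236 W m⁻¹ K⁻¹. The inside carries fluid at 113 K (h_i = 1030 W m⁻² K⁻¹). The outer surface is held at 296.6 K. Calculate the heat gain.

Q = 2.91 kW

Series thermal resistances, inner to outer:
  R_conv,in = 1/(4πr²h) = 1/(4π·4.19²·1030) = 4.401×10^-6 K/W
  R_cast iron = (1/4.19 − 1/4.21)/(4πk) = 0.001134/(4π·52.1) = 1.732×10^-6 K/W
  R_phenolic foam = (1/4.21 − 1/4.57)/(4πk) = 0.01871/(4π·0.0236) = 0.06309 K/W
ΣR = 4.401×10^-6 + 1.732×10^-6 + 0.06309 = 0.06310 K/W
Q = ΔT/ΣR = (113 K − 296.6 K)/0.06310 = -2910 W
(Negative Q ⇒ heat flows inward; heat gain = 2910 W.)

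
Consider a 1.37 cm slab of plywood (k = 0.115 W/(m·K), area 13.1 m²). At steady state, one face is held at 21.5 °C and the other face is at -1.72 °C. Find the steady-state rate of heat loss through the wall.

Q = 2550 W

Q = kA·ΔT/L = 0.115 × 13.1 × |21.5 °C − -1.72 °C| / 0.0137 = 2550 W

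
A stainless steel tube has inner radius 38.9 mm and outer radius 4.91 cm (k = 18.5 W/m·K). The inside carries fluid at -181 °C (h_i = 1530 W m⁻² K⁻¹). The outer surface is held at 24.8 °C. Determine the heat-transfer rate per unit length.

Treat each layer as a resistance in series:
  R'_conv,in = 1/(2πr h) = 1/(2π·0.0389·1530) = 0.002674 m·K/W
  R'_stainless steel = ln(0.0491/0.0389)/(2πk) = 0.2329/(2π·18.5) = 0.002003 m·K/W
ΣR = 0.002674 + 0.002003 = 0.004677 m·K/W
Q' = ΔT/ΣR = (-181 °C − 24.8 °C)/0.004677 = -44000 W/m
(Negative Q' ⇒ heat flows inward; heat gain = 44000 W/m.)

Q' = 44.0 kW/m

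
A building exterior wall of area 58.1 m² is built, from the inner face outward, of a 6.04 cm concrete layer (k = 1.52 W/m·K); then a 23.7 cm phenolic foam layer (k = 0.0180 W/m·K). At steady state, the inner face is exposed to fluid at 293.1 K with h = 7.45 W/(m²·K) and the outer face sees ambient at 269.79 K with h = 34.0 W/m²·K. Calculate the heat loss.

Q = 101 W

Series thermal resistances, inner to outer:
  R_conv,in = 1/(hA) = 1/(7.45·58.1) = 0.002310 K/W
  R_concrete = L/(kA) = 0.0604/(1.52·58.1) = 6.839×10^-4 K/W
  R_phenolic foam = L/(kA) = 0.237/(0.0180·58.1) = 0.2266 K/W
  R_conv,out = 1/(hA) = 1/(34.0·58.1) = 5.062×10^-4 K/W
ΣR = 0.002310 + 6.839×10^-4 + 0.2266 + 5.062×10^-4 = 0.2301 K/W
Q = ΔT/ΣR = (293.1 K − 269.79 K)/0.2301 = 101 W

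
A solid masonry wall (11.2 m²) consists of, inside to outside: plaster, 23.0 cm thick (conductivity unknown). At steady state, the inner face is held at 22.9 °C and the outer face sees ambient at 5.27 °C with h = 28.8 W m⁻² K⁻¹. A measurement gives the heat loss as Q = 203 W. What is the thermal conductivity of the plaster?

k = 0.245 W/m·K

ΣR = ΔT/Q = |22.9 − 5.27|/203 = 0.08685 K/W
Known resistances:
  R_conv,out = 1/(hA) = 1/(28.8·11.2) = 0.003100 K/W
R_plaster = ΣR − ΣR_known = 0.08685 − 0.003100 = 0.08375 K/W
L/(kA) = 0.08375 ⇒ k = 0.230/(0.08375·11.2) = 0.245 W/m·K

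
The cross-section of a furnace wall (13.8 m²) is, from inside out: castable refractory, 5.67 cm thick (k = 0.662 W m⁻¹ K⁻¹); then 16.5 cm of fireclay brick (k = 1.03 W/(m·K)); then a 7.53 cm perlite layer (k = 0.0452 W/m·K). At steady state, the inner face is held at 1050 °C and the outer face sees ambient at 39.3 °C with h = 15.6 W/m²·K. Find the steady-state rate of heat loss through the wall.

Resistance network (inner→outer):
  R_castable refractory = L/(kA) = 0.0567/(0.662·13.8) = 0.006206 K/W
  R_fireclay brick = L/(kA) = 0.165/(1.03·13.8) = 0.01161 K/W
  R_perlite = L/(kA) = 0.0753/(0.0452·13.8) = 0.1207 K/W
  R_conv,out = 1/(hA) = 1/(15.6·13.8) = 0.004645 K/W
ΣR = 0.006206 + 0.01161 + 0.1207 + 0.004645 = 0.1432 K/W
Q = ΔT/ΣR = (1050 °C − 39.3 °C)/0.1432 = 7060 W

Q = 7.06 kW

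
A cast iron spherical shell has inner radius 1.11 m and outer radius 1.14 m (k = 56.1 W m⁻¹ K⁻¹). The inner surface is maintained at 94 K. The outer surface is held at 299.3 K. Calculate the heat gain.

Q = 6100 kW

Q = 4πk·ΔT/(1/r₁ − 1/r₂) = 4π × 56.1 × 205.3 / (1/1.11 − 1/1.14) = 6.10×10^6 W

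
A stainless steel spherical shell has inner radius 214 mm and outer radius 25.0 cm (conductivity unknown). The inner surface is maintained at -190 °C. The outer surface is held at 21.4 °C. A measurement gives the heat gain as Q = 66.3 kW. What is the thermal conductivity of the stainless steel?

k = 16.8 W/m·K

ΣR = ΔT/Q = |-190 − 21.4|/66300 = 0.003189 K/W
(1/r₁−1/r₂)/(4πk) = 0.003189 ⇒ k = 0.6729/(4π·0.003189) = 16.8 W/m·K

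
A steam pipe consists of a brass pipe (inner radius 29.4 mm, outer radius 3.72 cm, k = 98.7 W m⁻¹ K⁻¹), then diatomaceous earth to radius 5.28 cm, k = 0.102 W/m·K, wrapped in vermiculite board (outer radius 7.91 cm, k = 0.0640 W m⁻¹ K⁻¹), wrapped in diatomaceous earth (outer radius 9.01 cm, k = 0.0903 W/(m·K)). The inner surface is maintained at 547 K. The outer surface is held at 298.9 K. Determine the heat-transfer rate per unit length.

Q' = 139 W/m

Treat each layer as a resistance in series:
  R'_brass = ln(0.0372/0.0294)/(2πk) = 0.2353/(2π·98.7) = 3.794×10^-4 m·K/W
  R'_diatomaceous earth = ln(0.0528/0.0372)/(2πk) = 0.3502/(2π·0.102) = 0.5464 m·K/W
  R'_vermiculite board = ln(0.0791/0.0528)/(2πk) = 0.4042/(2π·0.0640) = 1.005 m·K/W
  R'_diatomaceous earth = ln(0.0901/0.0791)/(2πk) = 0.1302/(2π·0.0903) = 0.2295 m·K/W
ΣR = 3.794×10^-4 + 0.5464 + 1.005 + 0.2295 = 1.781 m·K/W
Q' = ΔT/ΣR = (547 K − 298.9 K)/1.781 = 139 W/m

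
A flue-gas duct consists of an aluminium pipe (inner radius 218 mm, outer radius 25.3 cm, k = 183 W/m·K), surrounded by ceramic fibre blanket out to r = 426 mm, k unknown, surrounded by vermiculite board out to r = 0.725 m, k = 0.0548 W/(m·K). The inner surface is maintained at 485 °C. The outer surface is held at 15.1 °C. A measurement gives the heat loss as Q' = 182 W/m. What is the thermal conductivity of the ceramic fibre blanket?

ΣR = ΔT/Q' = |485 − 15.1|/182 = 2.582 m·K/W
Known resistances:
  R'_aluminium = ln(0.253/0.218)/(2πk) = 0.1489/(2π·183) = 1.295×10^-4 m·K/W
  R'_vermiculite board = ln(0.725/0.426)/(2πk) = 0.5317/(2π·0.0548) = 1.544 m·K/W
R_ceramic fibre blanket = ΣR − ΣR_known = 2.582 − 1.544 = 1.038 m·K/W
ln(r₂/r₁)/(2πk) = 1.038 ⇒ k = 0.5210/(2π·1.038) = 0.0799 W/m·K

k = 0.0799 W/m·K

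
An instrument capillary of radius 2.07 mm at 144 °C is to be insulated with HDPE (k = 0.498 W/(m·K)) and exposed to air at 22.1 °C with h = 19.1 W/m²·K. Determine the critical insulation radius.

For a cylinder, r_cr = k_ins/h = 0.498/19.1 = 0.0261 m = 2.61 cm

r_cr = 2.61 cm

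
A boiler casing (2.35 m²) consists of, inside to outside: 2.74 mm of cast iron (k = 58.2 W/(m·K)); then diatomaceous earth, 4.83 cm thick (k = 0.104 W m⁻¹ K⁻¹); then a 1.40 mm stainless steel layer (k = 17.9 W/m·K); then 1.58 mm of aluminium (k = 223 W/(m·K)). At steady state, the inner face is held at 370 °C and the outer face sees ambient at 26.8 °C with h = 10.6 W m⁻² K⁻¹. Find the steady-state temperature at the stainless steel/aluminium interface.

T = 84.7 °C

Series thermal resistances, inner to outer:
  R_cast iron = L/(kA) = 0.00274/(58.2·2.35) = 2.003×10^-5 K/W
  R_diatomaceous earth = L/(kA) = 0.0483/(0.104·2.35) = 0.1976 K/W
  R_stainless steel = L/(kA) = 0.00140/(17.9·2.35) = 3.328×10^-5 K/W
  R_aluminium = L/(kA) = 0.00158/(223·2.35) = 3.015×10^-6 K/W
  R_conv,out = 1/(hA) = 1/(10.6·2.35) = 0.04014 K/W
ΣR = 2.003×10^-5 + 0.1976 + 3.328×10^-5 + 3.015×10^-6 + 0.04014 = 0.2378 K/W
Q = ΔT/ΣR = (370 °C − 26.8 °C)/0.2378 = 1443 W
From the inner boundary to the stainless steel/aluminium interface, ΣR_partial = 0.1977 K/W.
T_interface = T_in − Q·ΣR_partial = 370 °C − (1443)(0.1977) = 84.7 °C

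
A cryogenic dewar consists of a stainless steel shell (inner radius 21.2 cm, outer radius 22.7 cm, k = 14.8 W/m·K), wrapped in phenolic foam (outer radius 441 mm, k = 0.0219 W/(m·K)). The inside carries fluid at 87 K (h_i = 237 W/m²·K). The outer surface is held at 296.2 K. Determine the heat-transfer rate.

Resistance network (inner→outer):
  R_conv,in = 1/(4πr²h) = 1/(4π·0.212²·237) = 0.007471 K/W
  R_stainless steel = (1/0.212 − 1/0.227)/(4πk) = 0.3117/(4π·14.8) = 0.001676 K/W
  R_phenolic foam = (1/0.227 − 1/0.441)/(4πk) = 2.138/(4π·0.0219) = 7.768 K/W
ΣR = 0.007471 + 0.001676 + 7.768 = 7.777 K/W
Q = ΔT/ΣR = (87 K − 296.2 K)/7.777 = -26.9 W
(Negative Q ⇒ heat flows inward; heat gain = 26.9 W.)

Q = 26.9 W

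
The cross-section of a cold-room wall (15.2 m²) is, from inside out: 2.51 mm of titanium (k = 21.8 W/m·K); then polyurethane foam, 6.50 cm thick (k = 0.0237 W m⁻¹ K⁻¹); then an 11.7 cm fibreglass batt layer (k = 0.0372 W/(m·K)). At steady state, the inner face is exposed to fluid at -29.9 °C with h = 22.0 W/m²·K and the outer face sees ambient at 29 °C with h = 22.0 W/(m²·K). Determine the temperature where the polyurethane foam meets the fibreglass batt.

Series thermal resistances, inner to outer:
  R_conv,in = 1/(hA) = 1/(22.0·15.2) = 0.002990 K/W
  R_titanium = L/(kA) = 0.00251/(21.8·15.2) = 7.575×10^-6 K/W
  R_polyurethane foam = L/(kA) = 0.0650/(0.0237·15.2) = 0.1804 K/W
  R_fibreglass batt = L/(kA) = 0.117/(0.0372·15.2) = 0.2069 K/W
  R_conv,out = 1/(hA) = 1/(22.0·15.2) = 0.002990 K/W
ΣR = 0.002990 + 7.575×10^-6 + 0.1804 + 0.2069 + 0.002990 = 0.3933 K/W
Q = ΔT/ΣR = (-29.9 °C − 29 °C)/0.3933 = -149.8 W
From the inner boundary to the polyurethane foam/fibreglass batt interface, ΣR_partial = 0.1834 K/W.
T_interface = T_in − Q·ΣR_partial = -29.9 °C − (-149.8)(0.1834) = -2.43 °C

T = -2.43 °C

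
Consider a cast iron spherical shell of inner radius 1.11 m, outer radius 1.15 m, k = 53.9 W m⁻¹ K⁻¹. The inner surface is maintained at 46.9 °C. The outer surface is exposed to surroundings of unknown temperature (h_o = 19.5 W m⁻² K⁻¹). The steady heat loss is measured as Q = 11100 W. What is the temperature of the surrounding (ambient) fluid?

Sum the resistances:
  R_cast iron = (1/1.11 − 1/1.15)/(4πk) = 0.03134/(4π·53.9) = 4.626×10^-5 K/W
  R_conv,out = 1/(4πr²h) = 1/(4π·1.15²·19.5) = 0.003086 K/W
ΣR = 0.003132 K/W
ΔT = Q·ΣR = 11100 × 0.003132 = 34.77 K
Heat flows outward, so T_out = T_in − ΔT = 46.9 − 34.77 = 12.1 °C

T_out = 12.1 °C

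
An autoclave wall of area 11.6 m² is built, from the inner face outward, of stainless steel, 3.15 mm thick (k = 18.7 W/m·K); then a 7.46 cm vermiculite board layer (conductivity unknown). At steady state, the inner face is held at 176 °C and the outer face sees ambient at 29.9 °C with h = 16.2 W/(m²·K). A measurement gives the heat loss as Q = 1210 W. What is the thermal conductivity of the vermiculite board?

k = 0.0557 W/m·K

ΣR = ΔT/Q = |176 − 29.9|/1210 = 0.1207 K/W
Known resistances:
  R_stainless steel = L/(kA) = 0.00315/(18.7·11.6) = 1.452×10^-5 K/W
  R_conv,out = 1/(hA) = 1/(16.2·11.6) = 0.005321 K/W
R_vermiculite board = ΣR − ΣR_known = 0.1207 − 0.005336 = 0.1154 K/W
L/(kA) = 0.1154 ⇒ k = 0.0746/(0.1154·11.6) = 0.0557 W/m·K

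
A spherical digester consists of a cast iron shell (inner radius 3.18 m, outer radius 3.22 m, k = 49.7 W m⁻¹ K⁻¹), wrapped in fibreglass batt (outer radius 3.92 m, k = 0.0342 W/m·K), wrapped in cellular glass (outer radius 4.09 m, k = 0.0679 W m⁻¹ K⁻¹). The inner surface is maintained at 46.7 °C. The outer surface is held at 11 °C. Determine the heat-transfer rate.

Q = 252 W

Series thermal resistances, inner to outer:
  R_cast iron = (1/3.18 − 1/3.22)/(4πk) = 0.003906/(4π·49.7) = 6.255×10^-6 K/W
  R_fibreglass batt = (1/3.22 − 1/3.92)/(4πk) = 0.05546/(4π·0.0342) = 0.1290 K/W
  R_cellular glass = (1/3.92 − 1/4.09)/(4πk) = 0.01060/(4π·0.0679) = 0.01243 K/W
ΣR = 6.255×10^-6 + 0.1290 + 0.01243 = 0.1414 K/W
Q = ΔT/ΣR = (46.7 °C − 11 °C)/0.1414 = 252 W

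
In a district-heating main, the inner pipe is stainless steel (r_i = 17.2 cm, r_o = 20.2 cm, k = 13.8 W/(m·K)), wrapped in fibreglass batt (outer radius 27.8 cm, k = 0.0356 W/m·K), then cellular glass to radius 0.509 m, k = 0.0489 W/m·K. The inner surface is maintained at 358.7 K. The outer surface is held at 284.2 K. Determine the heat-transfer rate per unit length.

Q' = 21.9 W/m

Series thermal resistances, inner to outer:
  R'_stainless steel = ln(0.202/0.172)/(2πk) = 0.1608/(2π·13.8) = 0.001854 m·K/W
  R'_fibreglass batt = ln(0.278/0.202)/(2πk) = 0.3194/(2π·0.0356) = 1.428 m·K/W
  R'_cellular glass = ln(0.509/0.278)/(2πk) = 0.6048/(2π·0.0489) = 1.969 m·K/W
ΣR = 0.001854 + 1.428 + 1.969 = 3.399 m·K/W
Q' = ΔT/ΣR = (358.7 K − 284.2 K)/3.399 = 21.9 W/m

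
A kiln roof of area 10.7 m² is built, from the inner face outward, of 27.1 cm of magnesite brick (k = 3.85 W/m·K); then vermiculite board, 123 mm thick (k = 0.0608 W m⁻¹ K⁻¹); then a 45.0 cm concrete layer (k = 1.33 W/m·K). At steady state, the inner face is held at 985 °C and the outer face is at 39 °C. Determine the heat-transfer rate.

Q = 4.16 kW

Series thermal resistances, inner to outer:
  R_magnesite brick = L/(kA) = 0.271/(3.85·10.7) = 0.006578 K/W
  R_vermiculite board = L/(kA) = 0.123/(0.0608·10.7) = 0.1891 K/W
  R_concrete = L/(kA) = 0.450/(1.33·10.7) = 0.03162 K/W
ΣR = 0.006578 + 0.1891 + 0.03162 = 0.2273 K/W
Q = ΔT/ΣR = (985 °C − 39 °C)/0.2273 = 4160 W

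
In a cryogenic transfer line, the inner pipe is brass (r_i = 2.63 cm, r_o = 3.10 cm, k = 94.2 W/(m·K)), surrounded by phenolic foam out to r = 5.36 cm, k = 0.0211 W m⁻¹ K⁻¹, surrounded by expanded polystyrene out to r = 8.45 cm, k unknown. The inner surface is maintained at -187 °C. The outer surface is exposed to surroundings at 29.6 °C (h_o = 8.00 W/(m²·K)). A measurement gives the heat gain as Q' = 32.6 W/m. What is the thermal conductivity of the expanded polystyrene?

ΣR = ΔT/Q' = |-187 − 29.6|/32.6 = 6.644 m·K/W
Known resistances:
  R'_brass = ln(0.0310/0.0263)/(2πk) = 0.1644/(2π·94.2) = 2.778×10^-4 m·K/W
  R'_phenolic foam = ln(0.0536/0.0310)/(2πk) = 0.5476/(2π·0.0211) = 4.130 m·K/W
  R'_conv,out = 1/(2πr h) = 1/(2π·0.0845·8.00) = 0.2354 m·K/W
R_expanded polystyrene = ΣR − ΣR_known = 6.644 − 4.366 = 2.278 m·K/W
ln(r₂/r₁)/(2πk) = 2.278 ⇒ k = 0.4552/(2π·2.278) = 0.0318 W/m·K

k = 0.0318 W/m·K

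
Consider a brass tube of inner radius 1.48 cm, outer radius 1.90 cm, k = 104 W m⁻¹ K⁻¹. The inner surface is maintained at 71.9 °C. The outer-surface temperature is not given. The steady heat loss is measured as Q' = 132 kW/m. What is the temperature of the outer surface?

T_out = 21.4 °C

Series resistances:
  R'_brass = ln(0.0190/0.0148)/(2πk) = 0.2498/(2π·104) = 3.823×10^-4 m·K/W
ΣR = 3.823×10^-4 m·K/W
ΔT = Q'·ΣR = 1.32×10^5 × 3.823×10^-4 = 50.46 K
Heat flows outward, so T_out = T_in − ΔT = 71.9 − 50.46 = 21.4 °C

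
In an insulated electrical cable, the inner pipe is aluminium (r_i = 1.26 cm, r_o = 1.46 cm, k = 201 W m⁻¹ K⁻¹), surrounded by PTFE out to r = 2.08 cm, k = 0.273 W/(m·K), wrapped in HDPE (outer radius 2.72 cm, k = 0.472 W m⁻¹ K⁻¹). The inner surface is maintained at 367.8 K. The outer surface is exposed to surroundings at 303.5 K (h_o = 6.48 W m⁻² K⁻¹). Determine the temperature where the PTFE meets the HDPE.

T = 356.7 K

Series thermal resistances, inner to outer:
  R'_aluminium = ln(0.0146/0.0126)/(2πk) = 0.1473/(2π·201) = 1.167×10^-4 m·K/W
  R'_PTFE = ln(0.0208/0.0146)/(2πk) = 0.3539/(2π·0.273) = 0.2063 m·K/W
  R'_HDPE = ln(0.0272/0.0208)/(2πk) = 0.2683/(2π·0.472) = 0.09046 m·K/W
  R'_conv,out = 1/(2πr h) = 1/(2π·0.0272·6.48) = 0.9030 m·K/W
ΣR = 1.167×10^-4 + 0.2063 + 0.09046 + 0.9030 = 1.200 m·K/W
Q' = ΔT/ΣR = (367.8 K − 303.5 K)/1.200 = 53.58 W/m
From the inner boundary to the PTFE/HDPE interface, ΣR_partial = 0.2064 m·K/W.
T_interface = T_in − Q'·ΣR_partial = 367.8 K − (53.58)(0.2064) = 356.7 K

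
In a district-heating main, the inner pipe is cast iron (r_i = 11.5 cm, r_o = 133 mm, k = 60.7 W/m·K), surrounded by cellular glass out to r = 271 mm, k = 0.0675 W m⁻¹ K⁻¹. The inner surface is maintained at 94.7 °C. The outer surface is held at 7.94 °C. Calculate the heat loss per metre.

Resistance network (inner→outer):
  R'_cast iron = ln(0.133/0.115)/(2πk) = 0.1454/(2π·60.7) = 3.813×10^-4 m·K/W
  R'_cellular glass = ln(0.271/0.133)/(2πk) = 0.7118/(2π·0.0675) = 1.678 m·K/W
ΣR = 3.813×10^-4 + 1.678 = 1.678 m·K/W
Q' = ΔT/ΣR = (94.7 °C − 7.94 °C)/1.678 = 51.7 W/m

Q' = 51.7 W/m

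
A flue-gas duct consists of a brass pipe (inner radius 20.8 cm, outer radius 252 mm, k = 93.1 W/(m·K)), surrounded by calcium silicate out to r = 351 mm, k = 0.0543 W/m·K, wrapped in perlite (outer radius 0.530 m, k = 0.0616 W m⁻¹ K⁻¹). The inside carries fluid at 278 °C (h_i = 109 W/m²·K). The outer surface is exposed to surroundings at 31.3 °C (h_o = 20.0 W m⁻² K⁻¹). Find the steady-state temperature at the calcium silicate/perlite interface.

T = 161 °C

Series thermal resistances, inner to outer:
  R'_conv,in = 1/(2πr h) = 1/(2π·0.208·109) = 0.007020 m·K/W
  R'_brass = ln(0.252/0.208)/(2πk) = 0.1919/(2π·93.1) = 3.280×10^-4 m·K/W
  R'_calcium silicate = ln(0.351/0.252)/(2πk) = 0.3314/(2π·0.0543) = 0.9712 m·K/W
  R'_perlite = ln(0.530/0.351)/(2πk) = 0.4121/(2π·0.0616) = 1.065 m·K/W
  R'_conv,out = 1/(2πr h) = 1/(2π·0.530·20.0) = 0.01501 m·K/W
ΣR = 0.007020 + 3.280×10^-4 + 0.9712 + 1.065 + 0.01501 = 2.059 m·K/W
Q' = ΔT/ΣR = (278 °C − 31.3 °C)/2.059 = 119.8 W/m
From the inner boundary to the calcium silicate/perlite interface, ΣR_partial = 0.9785 m·K/W.
T_interface = T_in − Q'·ΣR_partial = 278 °C − (119.8)(0.9785) = 161 °C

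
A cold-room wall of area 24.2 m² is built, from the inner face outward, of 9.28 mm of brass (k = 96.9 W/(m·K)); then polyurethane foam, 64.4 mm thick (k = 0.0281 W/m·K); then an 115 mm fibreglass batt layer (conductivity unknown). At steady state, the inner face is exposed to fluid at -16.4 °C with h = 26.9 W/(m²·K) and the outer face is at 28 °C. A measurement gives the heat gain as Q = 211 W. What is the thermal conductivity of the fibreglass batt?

ΣR = ΔT/Q = |-16.4 − 28|/211 = 0.2104 K/W
Known resistances:
  R_conv,in = 1/(hA) = 1/(26.9·24.2) = 0.001536 K/W
  R_brass = L/(kA) = 0.00928/(96.9·24.2) = 3.957×10^-6 K/W
  R_polyurethane foam = L/(kA) = 0.0644/(0.0281·24.2) = 0.09470 K/W
R_fibreglass batt = ΣR − ΣR_known = 0.2104 − 0.09624 = 0.1142 K/W
L/(kA) = 0.1142 ⇒ k = 0.115/(0.1142·24.2) = 0.0416 W/m·K

k = 0.0416 W/m·K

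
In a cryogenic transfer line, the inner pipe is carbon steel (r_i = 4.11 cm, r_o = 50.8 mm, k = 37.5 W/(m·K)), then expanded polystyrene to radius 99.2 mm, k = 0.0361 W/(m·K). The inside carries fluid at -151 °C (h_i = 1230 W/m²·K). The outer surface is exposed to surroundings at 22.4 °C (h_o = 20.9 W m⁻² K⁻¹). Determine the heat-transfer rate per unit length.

Resistance network (inner→outer):
  R'_conv,in = 1/(2πr h) = 1/(2π·0.0411·1230) = 0.003148 m·K/W
  R'_carbon steel = ln(0.0508/0.0411)/(2πk) = 0.2119/(2π·37.5) = 8.993×10^-4 m·K/W
  R'_expanded polystyrene = ln(0.0992/0.0508)/(2πk) = 0.6692/(2π·0.0361) = 2.951 m·K/W
  R'_conv,out = 1/(2πr h) = 1/(2π·0.0992·20.9) = 0.07676 m·K/W
ΣR = 0.003148 + 8.993×10^-4 + 2.951 + 0.07676 = 3.032 m·K/W
Q' = ΔT/ΣR = (-151 °C − 22.4 °C)/3.032 = -57.2 W/m
(Negative Q' ⇒ heat flows inward; heat gain = 57.2 W/m.)

Q' = 57.2 W/m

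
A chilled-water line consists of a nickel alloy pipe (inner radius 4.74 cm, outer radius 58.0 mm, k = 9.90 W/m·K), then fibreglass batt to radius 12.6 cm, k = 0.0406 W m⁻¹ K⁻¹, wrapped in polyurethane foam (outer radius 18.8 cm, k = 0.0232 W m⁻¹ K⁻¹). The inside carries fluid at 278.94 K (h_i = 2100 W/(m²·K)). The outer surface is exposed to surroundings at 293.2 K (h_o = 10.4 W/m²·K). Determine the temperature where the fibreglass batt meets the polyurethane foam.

Resistance network (inner→outer):
  R'_conv,in = 1/(2πr h) = 1/(2π·0.0474·2100) = 0.001599 m·K/W
  R'_nickel alloy = ln(0.0580/0.0474)/(2πk) = 0.2018/(2π·9.90) = 0.003245 m·K/W
  R'_fibreglass batt = ln(0.126/0.0580)/(2πk) = 0.7758/(2π·0.0406) = 3.041 m·K/W
  R'_polyurethane foam = ln(0.188/0.126)/(2πk) = 0.4002/(2π·0.0232) = 2.745 m·K/W
  R'_conv,out = 1/(2πr h) = 1/(2π·0.188·10.4) = 0.08140 m·K/W
ΣR = 0.001599 + 0.003245 + 3.041 + 2.745 + 0.08140 = 5.872 m·K/W
Q' = ΔT/ΣR = (278.94 K − 293.2 K)/5.872 = -2.428 W/m
From the inner boundary to the fibreglass batt/polyurethane foam interface, ΣR_partial = 3.046 m·K/W.
T_interface = T_in − Q'·ΣR_partial = 278.94 K − (-2.428)(3.046) = 286.3 K

T = 286.3 K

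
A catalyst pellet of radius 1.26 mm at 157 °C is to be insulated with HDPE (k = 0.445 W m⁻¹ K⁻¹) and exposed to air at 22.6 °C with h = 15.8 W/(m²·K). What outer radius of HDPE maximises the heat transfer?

For a sphere, r_cr = 2k_ins/h = 2·0.445/15.8 = 0.0563 m = 5.63 cm

r_cr = 5.63 cm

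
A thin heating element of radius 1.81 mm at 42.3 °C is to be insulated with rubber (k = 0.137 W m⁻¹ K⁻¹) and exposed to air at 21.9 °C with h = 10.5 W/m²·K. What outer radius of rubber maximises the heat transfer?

r_cr = 1.30 cm

For a cylinder, r_cr = k_ins/h = 0.137/10.5 = 0.0130 m = 1.30 cm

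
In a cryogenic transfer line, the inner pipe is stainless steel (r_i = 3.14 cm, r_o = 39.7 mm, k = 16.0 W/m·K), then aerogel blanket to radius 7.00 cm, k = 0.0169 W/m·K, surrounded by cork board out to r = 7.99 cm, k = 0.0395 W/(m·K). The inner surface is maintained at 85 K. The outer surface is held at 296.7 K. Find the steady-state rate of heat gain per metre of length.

Resistance network (inner→outer):
  R'_stainless steel = ln(0.0397/0.0314)/(2πk) = 0.2345/(2π·16.0) = 0.002333 m·K/W
  R'_aerogel blanket = ln(0.0700/0.0397)/(2πk) = 0.5671/(2π·0.0169) = 5.341 m·K/W
  R'_cork board = ln(0.0799/0.0700)/(2πk) = 0.1323/(2π·0.0395) = 0.5330 m·K/W
ΣR = 0.002333 + 5.341 + 0.5330 = 5.876 m·K/W
Q' = ΔT/ΣR = (85 K − 296.7 K)/5.876 = -36.0 W/m
(Negative Q' ⇒ heat flows inward; heat gain = 36.0 W/m.)

Q' = 36.0 W/m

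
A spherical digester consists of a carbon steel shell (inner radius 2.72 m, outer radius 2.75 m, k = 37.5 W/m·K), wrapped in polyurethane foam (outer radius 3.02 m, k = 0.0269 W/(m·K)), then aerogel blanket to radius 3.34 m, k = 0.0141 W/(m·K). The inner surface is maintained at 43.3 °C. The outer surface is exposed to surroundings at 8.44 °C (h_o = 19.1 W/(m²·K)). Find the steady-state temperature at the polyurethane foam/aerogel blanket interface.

T = 31.1 °C

Resistance network (inner→outer):
  R_carbon steel = (1/2.72 − 1/2.75)/(4πk) = 0.004011/(4π·37.5) = 8.511×10^-6 K/W
  R_polyurethane foam = (1/2.75 − 1/3.02)/(4πk) = 0.03251/(4π·0.0269) = 0.09617 K/W
  R_aerogel blanket = (1/3.02 − 1/3.34)/(4πk) = 0.03172/(4π·0.0141) = 0.1790 K/W
  R_conv,out = 1/(4πr²h) = 1/(4π·3.34²·19.1) = 3.735×10^-4 K/W
ΣR = 8.511×10^-6 + 0.09617 + 0.1790 + 3.735×10^-4 = 0.2756 K/W
Q = ΔT/ΣR = (43.3 °C − 8.44 °C)/0.2756 = 126.5 W
From the inner boundary to the polyurethane foam/aerogel blanket interface, ΣR_partial = 0.09618 K/W.
T_interface = T_in − Q·ΣR_partial = 43.3 °C − (126.5)(0.09618) = 31.1 °C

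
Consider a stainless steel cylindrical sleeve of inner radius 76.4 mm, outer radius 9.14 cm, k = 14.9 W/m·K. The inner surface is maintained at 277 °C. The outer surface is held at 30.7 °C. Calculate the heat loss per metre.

Q' = 129 kW/m

Q' = 2πk·ΔT/ln(r₂/r₁) = 2π × 14.9 × 246.3 / ln(0.0914/0.0764) = 1.29×10^5 W/m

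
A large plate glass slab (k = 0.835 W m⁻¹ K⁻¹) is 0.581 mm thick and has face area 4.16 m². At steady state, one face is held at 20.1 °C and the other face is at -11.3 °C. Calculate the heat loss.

Q = 188 kW

Q = kA·ΔT/L = 0.835 × 4.16 × |20.1 °C − -11.3 °C| / 5.81×10^-4 = 1.88×10^5 W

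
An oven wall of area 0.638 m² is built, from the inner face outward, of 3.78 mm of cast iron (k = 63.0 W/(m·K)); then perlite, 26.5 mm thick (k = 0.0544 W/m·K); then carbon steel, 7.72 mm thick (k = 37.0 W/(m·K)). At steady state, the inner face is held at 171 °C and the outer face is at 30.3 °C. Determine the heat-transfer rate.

Q = 184 W

Treat each layer as a resistance in series:
  R_cast iron = L/(kA) = 0.00378/(63.0·0.638) = 9.404×10^-5 K/W
  R_perlite = L/(kA) = 0.0265/(0.0544·0.638) = 0.7635 K/W
  R_carbon steel = L/(kA) = 0.00772/(37.0·0.638) = 3.270×10^-4 K/W
ΣR = 9.404×10^-5 + 0.7635 + 3.270×10^-4 = 0.7639 K/W
Q = ΔT/ΣR = (171 °C − 30.3 °C)/0.7639 = 184 W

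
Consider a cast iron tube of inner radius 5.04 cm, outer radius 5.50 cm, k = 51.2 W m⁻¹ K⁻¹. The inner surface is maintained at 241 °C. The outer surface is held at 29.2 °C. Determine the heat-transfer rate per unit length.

Q' = 780 kW/m

Q' = 2πk·ΔT/ln(r₂/r₁) = 2π × 51.2 × 211.8 / ln(0.0550/0.0504) = 7.80×10^5 W/m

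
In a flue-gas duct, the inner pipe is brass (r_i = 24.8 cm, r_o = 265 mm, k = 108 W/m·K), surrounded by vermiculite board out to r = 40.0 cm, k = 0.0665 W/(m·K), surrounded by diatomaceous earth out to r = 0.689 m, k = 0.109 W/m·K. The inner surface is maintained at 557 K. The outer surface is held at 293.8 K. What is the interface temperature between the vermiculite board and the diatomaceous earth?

Series thermal resistances, inner to outer:
  R'_brass = ln(0.265/0.248)/(2πk) = 0.06630/(2π·108) = 9.771×10^-5 m·K/W
  R'_vermiculite board = ln(0.400/0.265)/(2πk) = 0.4117/(2π·0.0665) = 0.9854 m·K/W
  R'_diatomaceous earth = ln(0.689/0.400)/(2πk) = 0.5438/(2π·0.109) = 0.7940 m·K/W
ΣR = 9.771×10^-5 + 0.9854 + 0.7940 = 1.779 m·K/W
Q' = ΔT/ΣR = (557 K − 293.8 K)/1.779 = 147.9 W/m
From the inner boundary to the vermiculite board/diatomaceous earth interface, ΣR_partial = 0.9855 m·K/W.
T_interface = T_in − Q'·ΣR_partial = 557 K − (147.9)(0.9855) = 411 K

T = 411 K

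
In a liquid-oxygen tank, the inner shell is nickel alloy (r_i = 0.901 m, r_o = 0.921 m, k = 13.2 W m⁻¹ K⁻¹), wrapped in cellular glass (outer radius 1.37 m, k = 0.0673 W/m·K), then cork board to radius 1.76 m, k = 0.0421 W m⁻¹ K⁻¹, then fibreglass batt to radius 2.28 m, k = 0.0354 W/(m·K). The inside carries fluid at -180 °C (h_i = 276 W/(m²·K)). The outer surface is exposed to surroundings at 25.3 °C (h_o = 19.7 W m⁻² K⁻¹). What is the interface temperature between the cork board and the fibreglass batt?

T = -33.5 °C

Series thermal resistances, inner to outer:
  R_conv,in = 1/(4πr²h) = 1/(4π·0.901²·276) = 3.552×10^-4 K/W
  R_nickel alloy = (1/0.901 − 1/0.921)/(4πk) = 0.02410/(4π·13.2) = 1.453×10^-4 K/W
  R_cellular glass = (1/0.921 − 1/1.37)/(4πk) = 0.3558/(4π·0.0673) = 0.4208 K/W
  R_cork board = (1/1.37 − 1/1.76)/(4πk) = 0.1617/(4π·0.0421) = 0.3057 K/W
  R_fibreglass batt = (1/1.76 − 1/2.28)/(4πk) = 0.1296/(4π·0.0354) = 0.2913 K/W
  R_conv,out = 1/(4πr²h) = 1/(4π·2.28²·19.7) = 7.771×10^-4 K/W
ΣR = 3.552×10^-4 + 1.453×10^-4 + 0.4208 + 0.3057 + 0.2913 + 7.771×10^-4 = 1.019 K/W
Q = ΔT/ΣR = (-180 °C − 25.3 °C)/1.019 = -201.5 W
From the inner boundary to the cork board/fibreglass batt interface, ΣR_partial = 0.7270 K/W.
T_interface = T_in − Q·ΣR_partial = -180 °C − (-201.5)(0.7270) = -33.5 °C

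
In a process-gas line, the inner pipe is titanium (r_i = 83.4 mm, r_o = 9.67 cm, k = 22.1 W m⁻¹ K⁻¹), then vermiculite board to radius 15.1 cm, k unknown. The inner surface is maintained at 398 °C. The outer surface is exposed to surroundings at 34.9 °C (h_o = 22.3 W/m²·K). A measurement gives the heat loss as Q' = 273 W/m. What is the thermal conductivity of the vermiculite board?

ΣR = ΔT/Q' = |398 − 34.9|/273 = 1.330 m·K/W
Known resistances:
  R'_titanium = ln(0.0967/0.0834)/(2πk) = 0.1480/(2π·22.1) = 0.001066 m·K/W
  R'_conv,out = 1/(2πr h) = 1/(2π·0.151·22.3) = 0.04726 m·K/W
R_vermiculite board = ΣR − ΣR_known = 1.330 − 0.04833 = 1.282 m·K/W
ln(r₂/r₁)/(2πk) = 1.282 ⇒ k = 0.4457/(2π·1.282) = 0.0553 W/m·K

k = 0.0553 W/m·K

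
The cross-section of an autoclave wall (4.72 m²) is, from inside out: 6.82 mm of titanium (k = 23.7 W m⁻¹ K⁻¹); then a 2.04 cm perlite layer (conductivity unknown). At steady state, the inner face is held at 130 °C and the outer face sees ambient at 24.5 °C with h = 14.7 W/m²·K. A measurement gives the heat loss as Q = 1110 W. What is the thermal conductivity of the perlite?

k = 0.0536 W/m·K

ΣR = ΔT/Q = |130 − 24.5|/1110 = 0.09505 K/W
Known resistances:
  R_titanium = L/(kA) = 0.00682/(23.7·4.72) = 6.097×10^-5 K/W
  R_conv,out = 1/(hA) = 1/(14.7·4.72) = 0.01441 K/W
R_perlite = ΣR − ΣR_known = 0.09505 − 0.01447 = 0.08058 K/W
L/(kA) = 0.08058 ⇒ k = 0.0204/(0.08058·4.72) = 0.0536 W/m·K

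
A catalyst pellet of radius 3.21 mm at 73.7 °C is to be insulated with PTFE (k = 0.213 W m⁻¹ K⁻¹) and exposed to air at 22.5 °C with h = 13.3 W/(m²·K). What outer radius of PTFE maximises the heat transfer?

r_cr = 3.20 cm

For a sphere, r_cr = 2k_ins/h = 2·0.213/13.3 = 0.0320 m = 3.20 cm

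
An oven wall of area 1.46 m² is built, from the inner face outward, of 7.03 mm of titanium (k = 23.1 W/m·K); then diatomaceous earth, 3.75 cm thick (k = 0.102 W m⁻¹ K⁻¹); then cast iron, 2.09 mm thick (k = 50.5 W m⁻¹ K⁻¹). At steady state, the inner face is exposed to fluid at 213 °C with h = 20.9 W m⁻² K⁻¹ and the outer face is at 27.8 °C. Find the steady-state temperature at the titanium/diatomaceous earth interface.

Resistance network (inner→outer):
  R_conv,in = 1/(hA) = 1/(20.9·1.46) = 0.03277 K/W
  R_titanium = L/(kA) = 0.00703/(23.1·1.46) = 2.084×10^-4 K/W
  R_diatomaceous earth = L/(kA) = 0.0375/(0.102·1.46) = 0.2518 K/W
  R_cast iron = L/(kA) = 0.00209/(50.5·1.46) = 2.835×10^-5 K/W
ΣR = 0.03277 + 2.084×10^-4 + 0.2518 + 2.835×10^-5 = 0.2848 K/W
Q = ΔT/ΣR = (213 °C − 27.8 °C)/0.2848 = 650.3 W
From the inner boundary to the titanium/diatomaceous earth interface, ΣR_partial = 0.03298 K/W.
T_interface = T_in − Q·ΣR_partial = 213 °C − (650.3)(0.03298) = 192 °C

T = 192 °C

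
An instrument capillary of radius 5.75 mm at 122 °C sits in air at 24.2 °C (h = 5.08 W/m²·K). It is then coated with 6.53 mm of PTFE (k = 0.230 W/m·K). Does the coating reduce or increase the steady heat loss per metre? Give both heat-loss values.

increases: 17.9 → 31.8 W/m

Critical radius for a cylinder: r_cr = k/h = 0.0453 m = 4.53 cm.
Outer radius after coating: r₂ = 0.00575 + 0.00653 = 0.01228 m.
Since r₁ < r_cr and r₂ ≤ r_cr, the coating moves toward the maximum at r_cr — heat loss rises.
Bare: R = 1/(2πr₁h) = 5.449 m·K/W; Q = 97.8/5.449 = 17.9 W/m.
Coated: R = R_cond + R_conv = 3.076 m·K/W; Q = 97.8/3.076 = 31.8 W/m.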